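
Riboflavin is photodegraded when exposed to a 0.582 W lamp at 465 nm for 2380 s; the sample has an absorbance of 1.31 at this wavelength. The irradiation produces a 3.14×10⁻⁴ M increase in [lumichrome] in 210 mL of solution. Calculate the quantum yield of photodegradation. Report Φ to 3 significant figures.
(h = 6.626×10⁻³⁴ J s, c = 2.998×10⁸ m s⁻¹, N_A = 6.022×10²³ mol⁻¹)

Product: (3.14×10⁻⁴ M)(0.21 L) = 6.594×10⁻⁵ mol.
Photon energy at 465 nm: hc/λ = (6.626×10⁻³⁴)(2.998×10⁸)/(465×10⁻⁹) = 4.272×10⁻¹⁹ J.
Energy delivered: (0.582 W)(2380 s) = 1385 J.
Photons incident: 1385 / 4.272×10⁻¹⁹ = 3.242×10²¹, i.e. 3.242×10²¹/6.022×10²³ = 0.005384 mol.
Fraction absorbed: 1 − 10^(−1.31) = 0.9510.
Photons absorbed: 0.9510 × 0.005384 = 0.005120 mol.
Φ = 6.594×10⁻⁵ mol / 0.005120 mol photons = 0.0129.

Φ = 0.0129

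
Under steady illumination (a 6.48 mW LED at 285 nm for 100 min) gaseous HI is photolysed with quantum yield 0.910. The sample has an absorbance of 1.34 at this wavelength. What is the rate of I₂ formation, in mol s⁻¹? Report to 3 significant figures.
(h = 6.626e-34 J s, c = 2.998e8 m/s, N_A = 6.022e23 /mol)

1.34e-8 mol s⁻¹

Photon energy at 285 nm: hc/λ = (6.626e-34)(2.998e8)/(285e-9) = 6.970e-19 J.
Energy delivered: (6.48 mW)(6000 s) = 38.88 J.
Photons incident: 38.88 / 6.970e-19 = 5.578e19, i.e. 5.578e19/6.022e23 = 9.263e-5 mol.
Fraction absorbed: 1 − 10^(−1.34) = 0.9543.
Photons absorbed: 0.9543 × 9.263e-5 = 8.840e-5 mol.
Product formed: 0.910 × 8.840e-5 = 8.044e-5 mol.
Rate: 8.044e-5 / 6000 s = 1.34e-8 mol s⁻¹.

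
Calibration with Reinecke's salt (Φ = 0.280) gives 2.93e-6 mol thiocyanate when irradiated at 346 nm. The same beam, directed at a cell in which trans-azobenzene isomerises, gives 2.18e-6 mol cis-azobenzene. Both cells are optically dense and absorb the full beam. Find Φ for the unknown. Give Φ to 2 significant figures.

Photons absorbed by the actinometer: 2.93e-6 / 0.280 = 1.046e-5 mol.
Φ(unknown) = 2.18e-6 / 1.046e-5 = 0.21.

Φ = 0.21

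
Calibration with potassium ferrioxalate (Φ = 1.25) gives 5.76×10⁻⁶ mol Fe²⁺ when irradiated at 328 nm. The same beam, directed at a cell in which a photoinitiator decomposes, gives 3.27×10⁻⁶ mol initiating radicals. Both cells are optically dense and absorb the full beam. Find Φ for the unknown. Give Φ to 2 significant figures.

Φ = 0.71

Photons absorbed by the actinometer: 5.76×10⁻⁶ / 1.25 = 4.608×10⁻⁶ mol.
Φ(unknown) = 3.27×10⁻⁶ / 4.608×10⁻⁶ = 0.71.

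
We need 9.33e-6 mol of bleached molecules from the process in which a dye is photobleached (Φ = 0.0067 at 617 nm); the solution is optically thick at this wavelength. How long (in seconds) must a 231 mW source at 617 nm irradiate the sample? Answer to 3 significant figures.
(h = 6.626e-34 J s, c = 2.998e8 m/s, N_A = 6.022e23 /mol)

t ≈ 1170 s

Photons that must be absorbed: 9.33e-6 / 0.0067 = 0.001393 mol.
Photon energy: hc/λ = 3.220e-19 J; per mole, 1.939e5 J mol⁻¹.
Energy required: 0.001393 × 1.939e5 = 270.1 J.
Time: 270.1 J / 0.231 W = 1170 s.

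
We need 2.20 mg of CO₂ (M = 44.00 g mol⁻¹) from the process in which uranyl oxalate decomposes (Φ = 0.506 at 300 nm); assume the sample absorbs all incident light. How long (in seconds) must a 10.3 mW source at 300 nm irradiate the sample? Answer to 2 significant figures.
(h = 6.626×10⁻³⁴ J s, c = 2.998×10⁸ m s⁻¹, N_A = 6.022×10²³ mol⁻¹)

Product: 2.20 mg / 44.00 g mol⁻¹ = 5.000×10⁻⁵ mol.
Photons that must be absorbed: 5.000×10⁻⁵ / 0.506 = 9.881×10⁻⁵ mol.
Photon energy: hc/λ = 6.622×10⁻¹⁹ J; per mole, 3.988×10⁵ J mol⁻¹.
Energy required: 9.881×10⁻⁵ × 3.988×10⁵ = 39.41 J.
Time: 39.41 J / 0.0103 W = 3800 s.

t ≈ 3800 s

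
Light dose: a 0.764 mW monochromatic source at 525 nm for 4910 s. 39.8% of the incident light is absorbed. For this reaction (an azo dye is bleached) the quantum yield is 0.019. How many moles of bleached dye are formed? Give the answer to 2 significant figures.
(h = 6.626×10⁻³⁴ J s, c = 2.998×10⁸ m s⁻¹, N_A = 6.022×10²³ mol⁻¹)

Photon energy at 525 nm: hc/λ = (6.626×10⁻³⁴)(2.998×10⁸)/(525×10⁻⁹) = 3.784×10⁻¹⁹ J.
Energy delivered: (0.764 mW)(4910 s) = 3.751 J.
Photons incident: 3.751 / 3.784×10⁻¹⁹ = 9.913×10¹⁸, i.e. 9.913×10¹⁸/6.022×10²³ = 1.646×10⁻⁵ mol.
Photons absorbed: 0.398 × 1.646×10⁻⁵ = 6.551×10⁻⁶ mol.
Product: Φ × n_abs = 0.019 × 6.551×10⁻⁶ = 1.245×10⁻⁷ mol.

1.2×10⁻⁷ mol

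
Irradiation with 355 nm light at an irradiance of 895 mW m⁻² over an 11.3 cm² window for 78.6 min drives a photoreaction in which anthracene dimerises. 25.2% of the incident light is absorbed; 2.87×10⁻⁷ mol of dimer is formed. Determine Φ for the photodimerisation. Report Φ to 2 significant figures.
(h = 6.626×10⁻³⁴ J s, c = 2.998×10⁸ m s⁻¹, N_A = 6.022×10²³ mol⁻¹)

Φ = 0.080

Photon energy at 355 nm: hc/λ = (6.626×10⁻³⁴)(2.998×10⁸)/(355×10⁻⁹) = 5.596×10⁻¹⁹ J.
Energy delivered: (895 mW m⁻²)(11.3×10⁻⁴ m²)(4716 s) = 4.770 J.
Photons incident: 4.770 / 5.596×10⁻¹⁹ = 8.524×10¹⁸, i.e. 8.524×10¹⁸/6.022×10²³ = 1.415×10⁻⁵ mol.
Photons absorbed: 0.252 × 1.415×10⁻⁵ = 3.566×10⁻⁶ mol.
Φ = 2.87×10⁻⁷ mol / 3.566×10⁻⁶ mol photons = 0.080.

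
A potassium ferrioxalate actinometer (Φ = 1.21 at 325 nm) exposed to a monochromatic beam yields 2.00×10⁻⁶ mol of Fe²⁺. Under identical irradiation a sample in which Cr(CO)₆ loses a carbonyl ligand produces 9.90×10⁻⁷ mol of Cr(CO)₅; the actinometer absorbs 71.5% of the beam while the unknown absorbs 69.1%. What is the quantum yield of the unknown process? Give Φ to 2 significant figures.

Photons absorbed by the actinometer: 2.00×10⁻⁶ / 1.21 = 1.653×10⁻⁶ mol.
Incident flux: 1.653×10⁻⁶ / 0.715 = 2.312×10⁻⁶ einstein.
Absorbed by unknown: 0.691 × 2.312×10⁻⁶ = 1.598×10⁻⁶ mol.
Φ(unknown) = 9.90×10⁻⁷ / 1.598×10⁻⁶ = 0.62.

Φ = 0.62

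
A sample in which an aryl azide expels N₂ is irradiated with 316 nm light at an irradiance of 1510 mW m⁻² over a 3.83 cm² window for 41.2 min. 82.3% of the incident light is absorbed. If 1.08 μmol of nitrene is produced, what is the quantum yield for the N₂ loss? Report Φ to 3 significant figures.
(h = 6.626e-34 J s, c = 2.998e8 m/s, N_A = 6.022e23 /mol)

Product: 1.08 μmol = 1.08e-6 mol.
Photon energy at 316 nm: hc/λ = (6.626e-34)(2.998e8)/(316e-9) = 6.286e-19 J.
Energy delivered: (1510 mW m⁻²)(3.83e-4 m²)(2472 s) = 1.430 J.
Photons incident: 1.430 / 6.286e-19 = 2.275e18, i.e. 2.275e18/6.022e23 = 3.778e-6 mol.
Photons absorbed: 0.823 × 3.778e-6 = 3.109e-6 mol.
Φ = 1.08e-6 mol / 3.109e-6 mol photons = 0.347.

Φ = 0.347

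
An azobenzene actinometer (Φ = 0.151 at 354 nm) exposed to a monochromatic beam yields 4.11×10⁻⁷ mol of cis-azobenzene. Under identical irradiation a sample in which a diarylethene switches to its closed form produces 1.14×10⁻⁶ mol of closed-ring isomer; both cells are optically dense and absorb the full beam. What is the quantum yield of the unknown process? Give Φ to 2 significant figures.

Φ = 0.42

Photons absorbed by the actinometer: 4.11×10⁻⁷ / 0.151 = 2.722×10⁻⁶ mol.
Φ(unknown) = 1.14×10⁻⁶ / 2.722×10⁻⁶ = 0.42.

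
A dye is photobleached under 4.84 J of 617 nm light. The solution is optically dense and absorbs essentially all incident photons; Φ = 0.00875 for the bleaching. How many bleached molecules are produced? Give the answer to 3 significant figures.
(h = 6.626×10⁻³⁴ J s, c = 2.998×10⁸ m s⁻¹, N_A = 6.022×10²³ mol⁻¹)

Photon energy at 617 nm: hc/λ = (6.626×10⁻³⁴)(2.998×10⁸)/(617×10⁻⁹) = 3.220×10⁻¹⁹ J.
Photons incident: 4.84 / 3.220×10⁻¹⁹ = 1.503×10¹⁹, i.e. 1.503×10¹⁹/6.022×10²³ = 2.496×10⁻⁵ mol.
Product: Φ × n_abs = 0.00875 × 2.496×10⁻⁵ = 2.184×10⁻⁷ mol.
As a count: 2.184×10⁻⁷ × 6.022×10²³ = 1.32×10¹⁷.

1.32×10¹⁷ bleached molecules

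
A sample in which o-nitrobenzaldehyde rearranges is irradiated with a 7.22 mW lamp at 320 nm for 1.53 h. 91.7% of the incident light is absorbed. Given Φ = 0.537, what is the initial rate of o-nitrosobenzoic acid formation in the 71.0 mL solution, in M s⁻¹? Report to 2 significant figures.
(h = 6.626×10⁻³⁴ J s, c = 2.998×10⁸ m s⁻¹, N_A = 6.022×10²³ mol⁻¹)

1.3×10⁻⁷ M s⁻¹

Photon energy at 320 nm: hc/λ = (6.626×10⁻³⁴)(2.998×10⁸)/(320×10⁻⁹) = 6.208×10⁻¹⁹ J.
Energy delivered: (7.22 mW)(5508 s) = 39.77 J.
Photons incident: 39.77 / 6.208×10⁻¹⁹ = 6.406×10¹⁹, i.e. 6.406×10¹⁹/6.022×10²³ = 1.064×10⁻⁴ mol.
Photons absorbed: 0.917 × 1.064×10⁻⁴ = 9.757×10⁻⁵ mol.
Product formed: 0.537 × 9.757×10⁻⁵ = 5.240×10⁻⁵ mol.
Rate: 5.240×10⁻⁵ mol / (5508 s × 0.071 L) = 1.3×10⁻⁷ M s⁻¹.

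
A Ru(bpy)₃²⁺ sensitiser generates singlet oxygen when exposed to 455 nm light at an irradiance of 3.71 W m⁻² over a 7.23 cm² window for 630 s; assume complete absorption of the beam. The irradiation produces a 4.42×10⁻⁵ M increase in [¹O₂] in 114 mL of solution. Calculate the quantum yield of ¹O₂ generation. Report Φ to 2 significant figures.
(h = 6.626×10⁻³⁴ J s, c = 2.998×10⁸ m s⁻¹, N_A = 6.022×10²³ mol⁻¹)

Φ = 0.78

Product: (4.42×10⁻⁵ M)(0.114 L) = 5.039×10⁻⁶ mol.
Photon energy at 455 nm: hc/λ = (6.626×10⁻³⁴)(2.998×10⁸)/(455×10⁻⁹) = 4.366×10⁻¹⁹ J.
Energy delivered: (3.71 W m⁻²)(7.23×10⁻⁴ m²)(630 s) = 1.690 J.
Photons incident: 1.690 / 4.366×10⁻¹⁹ = 3.871×10¹⁸, i.e. 3.871×10¹⁸/6.022×10²³ = 6.428×10⁻⁶ mol.
Φ = 5.039×10⁻⁶ mol / 6.428×10⁻⁶ mol photons = 0.78.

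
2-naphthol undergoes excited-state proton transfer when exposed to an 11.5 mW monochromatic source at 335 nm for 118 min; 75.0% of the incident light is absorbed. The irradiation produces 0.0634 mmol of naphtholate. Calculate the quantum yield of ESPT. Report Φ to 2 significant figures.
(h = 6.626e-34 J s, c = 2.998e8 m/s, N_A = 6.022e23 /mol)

Product: 0.0634 mmol = 6.34e-5 mol.
Photon energy at 335 nm: hc/λ = (6.626e-34)(2.998e8)/(335e-9) = 5.930e-19 J.
Energy delivered: (11.5 mW)(7080 s) = 81.42 J.
Photons incident: 81.42 / 5.930e-19 = 1.373e20, i.e. 1.373e20/6.022e23 = 2.280e-4 mol.
Photons absorbed: 0.750 × 2.280e-4 = 1.710e-4 mol.
Φ = 6.34e-5 mol / 1.710e-4 mol photons = 0.37.

Φ = 0.37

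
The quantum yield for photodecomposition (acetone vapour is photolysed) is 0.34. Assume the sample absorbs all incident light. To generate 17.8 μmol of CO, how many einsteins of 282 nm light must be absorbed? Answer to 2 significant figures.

5.2×10⁻⁵ einstein

Product: 17.8 μmol = 1.78×10⁻⁵ mol.
Photons that must be absorbed: 1.78×10⁻⁵ / 0.34 = 5.235×10⁻⁵ mol.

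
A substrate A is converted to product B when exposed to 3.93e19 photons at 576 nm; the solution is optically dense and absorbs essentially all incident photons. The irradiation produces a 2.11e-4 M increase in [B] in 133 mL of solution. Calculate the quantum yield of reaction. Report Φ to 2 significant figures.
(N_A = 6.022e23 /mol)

Product: (2.11e-4 M)(0.133 L) = 2.806e-5 mol.
Moles of photons: 3.93e19 / 6.022e23 = 6.526e-5 mol.
Φ = 2.806e-5 mol / 6.526e-5 mol photons = 0.43.

Φ = 0.43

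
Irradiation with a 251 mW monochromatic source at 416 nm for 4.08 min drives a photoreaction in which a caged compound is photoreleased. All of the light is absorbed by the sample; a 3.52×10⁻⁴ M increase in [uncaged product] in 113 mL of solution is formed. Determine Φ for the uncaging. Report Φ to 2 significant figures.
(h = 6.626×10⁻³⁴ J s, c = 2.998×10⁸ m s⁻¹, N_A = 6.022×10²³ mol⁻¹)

Product: (3.52×10⁻⁴ M)(0.113 L) = 3.978×10⁻⁵ mol.
Photon energy at 416 nm: hc/λ = (6.626×10⁻³⁴)(2.998×10⁸)/(416×10⁻⁹) = 4.775×10⁻¹⁹ J.
Energy delivered: (251 mW)(244.8 s) = 61.44 J.
Photons incident: 61.44 / 4.775×10⁻¹⁹ = 1.287×10²⁰, i.e. 1.287×10²⁰/6.022×10²³ = 2.137×10⁻⁴ mol.
Φ = 3.978×10⁻⁵ mol / 2.137×10⁻⁴ mol photons = 0.19.

Φ = 0.19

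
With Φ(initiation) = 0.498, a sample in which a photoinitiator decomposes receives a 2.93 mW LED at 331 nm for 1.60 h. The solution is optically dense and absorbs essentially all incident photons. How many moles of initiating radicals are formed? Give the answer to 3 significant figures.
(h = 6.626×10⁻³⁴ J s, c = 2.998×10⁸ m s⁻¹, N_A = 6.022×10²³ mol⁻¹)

2.33×10⁻⁵ mol

Photon energy at 331 nm: hc/λ = (6.626×10⁻³⁴)(2.998×10⁸)/(331×10⁻⁹) = 6.001×10⁻¹⁹ J.
Energy delivered: (2.93 mW)(5760 s) = 16.88 J.
Photons incident: 16.88 / 6.001×10⁻¹⁹ = 2.813×10¹⁹, i.e. 2.813×10¹⁹/6.022×10²³ = 4.671×10⁻⁵ mol.
Product: Φ × n_abs = 0.498 × 4.671×10⁻⁵ = 2.326×10⁻⁵ mol.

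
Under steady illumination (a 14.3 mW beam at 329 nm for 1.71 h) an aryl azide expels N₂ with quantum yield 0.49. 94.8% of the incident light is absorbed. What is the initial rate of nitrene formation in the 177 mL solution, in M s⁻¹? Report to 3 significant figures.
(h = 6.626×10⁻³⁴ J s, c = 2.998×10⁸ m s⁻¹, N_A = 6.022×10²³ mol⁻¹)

1.03×10⁻⁷ M s⁻¹

Photon energy at 329 nm: hc/λ = (6.626×10⁻³⁴)(2.998×10⁸)/(329×10⁻⁹) = 6.038×10⁻¹⁹ J.
Energy delivered: (14.3 mW)(6156 s) = 88.03 J.
Photons incident: 88.03 / 6.038×10⁻¹⁹ = 1.458×10²⁰, i.e. 1.458×10²⁰/6.022×10²³ = 2.421×10⁻⁴ mol.
Photons absorbed: 0.948 × 2.421×10⁻⁴ = 2.295×10⁻⁴ mol.
Product formed: 0.49 × 2.295×10⁻⁴ = 1.125×10⁻⁴ mol.
Rate: 1.125×10⁻⁴ mol / (6156 s × 0.177 L) = 1.03×10⁻⁷ M s⁻¹.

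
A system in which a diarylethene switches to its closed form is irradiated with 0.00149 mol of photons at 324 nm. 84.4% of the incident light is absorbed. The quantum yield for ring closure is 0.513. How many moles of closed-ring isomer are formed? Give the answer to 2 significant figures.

6.5×10⁻⁴ mol

Photons absorbed: 0.844 × 0.00149 = 0.001258 mol.
Product: Φ × n_abs = 0.513 × 0.001258 = 6.454×10⁻⁴ mol.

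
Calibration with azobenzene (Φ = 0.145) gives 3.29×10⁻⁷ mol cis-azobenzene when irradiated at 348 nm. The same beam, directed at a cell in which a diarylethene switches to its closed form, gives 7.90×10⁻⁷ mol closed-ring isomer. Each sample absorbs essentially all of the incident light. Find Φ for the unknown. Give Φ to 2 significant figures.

Φ = 0.35

Photons absorbed by the actinometer: 3.29×10⁻⁷ / 0.145 = 2.269×10⁻⁶ mol.
Φ(unknown) = 7.90×10⁻⁷ / 2.269×10⁻⁶ = 0.35.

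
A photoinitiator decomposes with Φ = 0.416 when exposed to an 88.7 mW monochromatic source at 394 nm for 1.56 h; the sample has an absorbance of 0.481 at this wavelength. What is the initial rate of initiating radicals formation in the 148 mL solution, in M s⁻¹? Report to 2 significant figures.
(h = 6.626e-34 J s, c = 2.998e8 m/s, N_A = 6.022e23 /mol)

5.5e-7 M s⁻¹

Photon energy at 394 nm: hc/λ = (6.626e-34)(2.998e8)/(394e-9) = 5.042e-19 J.
Energy delivered: (88.7 mW)(5616 s) = 498.1 J.
Photons incident: 498.1 / 5.042e-19 = 9.879e20, i.e. 9.879e20/6.022e23 = 0.001640 mol.
Fraction absorbed: 1 − 10^(−0.481) = 0.6696.
Photons absorbed: 0.6696 × 0.001640 = 0.001098 mol.
Product formed: 0.416 × 0.001098 = 4.568e-4 mol.
Rate: 4.568e-4 mol / (5616 s × 0.148 L) = 5.5e-7 M s⁻¹.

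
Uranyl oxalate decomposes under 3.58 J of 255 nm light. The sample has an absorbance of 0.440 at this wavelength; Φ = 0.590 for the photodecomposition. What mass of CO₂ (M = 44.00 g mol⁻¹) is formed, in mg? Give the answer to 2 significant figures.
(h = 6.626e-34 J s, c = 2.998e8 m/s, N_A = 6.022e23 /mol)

Photon energy at 255 nm: hc/λ = (6.626e-34)(2.998e8)/(255e-9) = 7.790e-19 J.
Photons incident: 3.58 / 7.790e-19 = 4.596e18, i.e. 4.596e18/6.022e23 = 7.632e-6 mol.
Fraction absorbed: 1 − 10^(−0.440) = 0.6369.
Photons absorbed: 0.6369 × 7.632e-6 = 4.861e-6 mol.
Product: Φ × n_abs = 0.590 × 4.861e-6 = 2.868e-6 mol.
Mass: 2.868e-6 × 44.00 = 1.262e-4 g = 0.13 mg.

0.13 mg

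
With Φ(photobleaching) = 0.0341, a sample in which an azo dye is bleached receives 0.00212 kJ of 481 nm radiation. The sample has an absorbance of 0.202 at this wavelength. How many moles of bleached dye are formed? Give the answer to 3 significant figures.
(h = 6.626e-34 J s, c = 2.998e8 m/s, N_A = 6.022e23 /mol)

Photon energy at 481 nm: hc/λ = (6.626e-34)(2.998e8)/(481e-9) = 4.130e-19 J.
Incident energy: 0.00212 kJ = 2.12 J.
Photons incident: 2.12 / 4.130e-19 = 5.133e18, i.e. 5.133e18/6.022e23 = 8.524e-6 mol.
Fraction absorbed: 1 − 10^(−0.202) = 0.3719.
Photons absorbed: 0.3719 × 8.524e-6 = 3.170e-6 mol.
Product: Φ × n_abs = 0.0341 × 3.170e-6 = 1.081e-7 mol.

1.08e-7 mol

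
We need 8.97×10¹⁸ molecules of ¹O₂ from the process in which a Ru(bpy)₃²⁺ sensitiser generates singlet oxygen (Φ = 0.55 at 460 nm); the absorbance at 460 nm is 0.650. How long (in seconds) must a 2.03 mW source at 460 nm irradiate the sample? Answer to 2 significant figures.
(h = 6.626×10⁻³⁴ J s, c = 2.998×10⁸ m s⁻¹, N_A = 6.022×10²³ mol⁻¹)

Product: 8.97×10¹⁸ / 6.022×10²³ = 1.490×10⁻⁵ mol.
Photons that must be absorbed: 1.490×10⁻⁵ / 0.55 = 2.709×10⁻⁵ mol.
Fraction absorbed: 1 − 10^(−0.650) = 0.7761.
Incident photons needed: 2.709×10⁻⁵ / 0.7761 = 3.491×10⁻⁵ mol.
Photon energy: hc/λ = 4.318×10⁻¹⁹ J; per mole, 2.600×10⁵ J mol⁻¹.
Energy required: 3.491×10⁻⁵ × 2.600×10⁵ = 9.077 J.
Time: 9.077 J / 0.00203 W = 4500 s.

t ≈ 4500 s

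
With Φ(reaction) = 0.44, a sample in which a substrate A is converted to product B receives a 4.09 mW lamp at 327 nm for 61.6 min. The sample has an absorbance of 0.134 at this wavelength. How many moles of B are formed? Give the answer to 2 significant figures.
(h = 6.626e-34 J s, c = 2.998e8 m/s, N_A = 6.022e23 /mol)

4.8e-6 mol

Photon energy at 327 nm: hc/λ = (6.626e-34)(2.998e8)/(327e-9) = 6.075e-19 J.
Energy delivered: (4.09 mW)(3696 s) = 15.12 J.
Photons incident: 15.12 / 6.075e-19 = 2.489e19, i.e. 2.489e19/6.022e23 = 4.133e-5 mol.
Fraction absorbed: 1 − 10^(−0.134) = 0.2655.
Photons absorbed: 0.2655 × 4.133e-5 = 1.097e-5 mol.
Product: Φ × n_abs = 0.44 × 1.097e-5 = 4.827e-6 mol.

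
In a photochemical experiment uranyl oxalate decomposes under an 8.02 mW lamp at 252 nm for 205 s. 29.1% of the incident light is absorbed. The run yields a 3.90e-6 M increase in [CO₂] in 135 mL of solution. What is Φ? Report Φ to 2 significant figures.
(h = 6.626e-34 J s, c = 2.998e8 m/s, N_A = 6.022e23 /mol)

Product: (3.90e-6 M)(0.135 L) = 5.265e-7 mol.
Photon energy at 252 nm: hc/λ = (6.626e-34)(2.998e8)/(252e-9) = 7.883e-19 J.
Energy delivered: (8.02 mW)(205 s) = 1.644 J.
Photons incident: 1.644 / 7.883e-19 = 2.086e18, i.e. 2.086e18/6.022e23 = 3.464e-6 mol.
Photons absorbed: 0.291 × 3.464e-6 = 1.008e-6 mol.
Φ = 5.265e-7 mol / 1.008e-6 mol photons = 0.52.

Φ = 0.52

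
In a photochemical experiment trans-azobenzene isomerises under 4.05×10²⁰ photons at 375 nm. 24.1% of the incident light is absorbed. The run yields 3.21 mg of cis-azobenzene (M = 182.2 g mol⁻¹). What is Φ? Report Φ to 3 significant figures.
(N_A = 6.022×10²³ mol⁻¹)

Φ = 0.109

Product: 3.21 mg / 182.2 g mol⁻¹ = 1.762×10⁻⁵ mol.
Moles of photons: 4.05×10²⁰ / 6.022×10²³ = 6.725×10⁻⁴ mol.
Photons absorbed: 0.241 × 6.725×10⁻⁴ = 1.621×10⁻⁴ mol.
Φ = 1.762×10⁻⁵ mol / 1.621×10⁻⁴ mol photons = 0.109.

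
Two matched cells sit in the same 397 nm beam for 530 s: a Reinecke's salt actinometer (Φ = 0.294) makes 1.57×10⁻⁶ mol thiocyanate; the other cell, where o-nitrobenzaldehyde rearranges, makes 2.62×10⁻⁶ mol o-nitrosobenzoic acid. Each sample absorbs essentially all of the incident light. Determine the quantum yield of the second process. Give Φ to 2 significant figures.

Photons absorbed by the actinometer: 1.57×10⁻⁶ / 0.294 = 5.340×10⁻⁶ mol.
Φ(unknown) = 2.62×10⁻⁶ / 5.340×10⁻⁶ = 0.49.

Φ = 0.49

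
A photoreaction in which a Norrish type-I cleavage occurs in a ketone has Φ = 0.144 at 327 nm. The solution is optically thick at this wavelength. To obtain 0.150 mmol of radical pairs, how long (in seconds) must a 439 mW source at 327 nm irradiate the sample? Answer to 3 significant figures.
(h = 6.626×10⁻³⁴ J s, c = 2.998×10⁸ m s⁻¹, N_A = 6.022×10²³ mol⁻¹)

t ≈ 868 s

Product: 0.150 mmol = 1.50×10⁻⁴ mol.
Photons that must be absorbed: 1.50×10⁻⁴ / 0.144 = 0.001042 mol.
Photon energy: hc/λ = 6.075×10⁻¹⁹ J; per mole, 3.658×10⁵ J mol⁻¹.
Energy required: 0.001042 × 3.658×10⁵ = 381.2 J.
Time: 381.2 J / 0.439 W = 868 s.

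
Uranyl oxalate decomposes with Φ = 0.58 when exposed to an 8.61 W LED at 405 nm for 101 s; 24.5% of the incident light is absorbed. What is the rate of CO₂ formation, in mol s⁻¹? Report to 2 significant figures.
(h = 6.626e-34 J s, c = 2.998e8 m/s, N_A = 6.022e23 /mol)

Photon energy at 405 nm: hc/λ = (6.626e-34)(2.998e8)/(405e-9) = 4.905e-19 J.
Energy delivered: (8.61 W)(101 s) = 869.6 J.
Photons incident: 869.6 / 4.905e-19 = 1.773e21, i.e. 1.773e21/6.022e23 = 0.002944 mol.
Photons absorbed: 0.245 × 0.002944 = 7.213e-4 mol.
Product formed: 0.58 × 7.213e-4 = 4.184e-4 mol.
Rate: 4.184e-4 / 101 s = 4.1e-6 mol s⁻¹.

4.1e-6 mol s⁻¹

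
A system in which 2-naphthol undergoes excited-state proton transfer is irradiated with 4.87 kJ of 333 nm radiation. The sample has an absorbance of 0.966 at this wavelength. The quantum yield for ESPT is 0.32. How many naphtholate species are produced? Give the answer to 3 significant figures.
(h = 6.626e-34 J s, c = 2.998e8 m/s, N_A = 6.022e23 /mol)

Photon energy at 333 nm: hc/λ = (6.626e-34)(2.998e8)/(333e-9) = 5.965e-19 J.
Incident energy: 4.87 kJ = 4870 J.
Photons incident: 4870 / 5.965e-19 = 8.164e21, i.e. 8.164e21/6.022e23 = 0.01356 mol.
Fraction absorbed: 1 − 10^(−0.966) = 0.8919.
Photons absorbed: 0.8919 × 0.01356 = 0.01209 mol.
Product: Φ × n_abs = 0.32 × 0.01209 = 0.003869 mol.
As a count: 0.003869 × 6.022e23 = 2.33e21.

2.33e21 species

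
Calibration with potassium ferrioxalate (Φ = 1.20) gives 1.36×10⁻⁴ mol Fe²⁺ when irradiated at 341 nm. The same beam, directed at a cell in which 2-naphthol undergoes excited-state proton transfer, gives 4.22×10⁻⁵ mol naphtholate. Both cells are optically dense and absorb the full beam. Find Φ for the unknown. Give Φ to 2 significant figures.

Φ = 0.37

Photons absorbed by the actinometer: 1.36×10⁻⁴ / 1.20 = 1.133×10⁻⁴ mol.
Φ(unknown) = 4.22×10⁻⁵ / 1.133×10⁻⁴ = 0.37.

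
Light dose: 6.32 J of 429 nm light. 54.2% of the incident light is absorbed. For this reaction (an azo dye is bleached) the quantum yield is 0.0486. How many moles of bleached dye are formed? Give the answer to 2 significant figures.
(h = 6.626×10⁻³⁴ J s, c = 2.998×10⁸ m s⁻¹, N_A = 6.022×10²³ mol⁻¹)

Photon energy at 429 nm: hc/λ = (6.626×10⁻³⁴)(2.998×10⁸)/(429×10⁻⁹) = 4.630×10⁻¹⁹ J.
Photons incident: 6.32 / 4.630×10⁻¹⁹ = 1.365×10¹⁹, i.e. 1.365×10¹⁹/6.022×10²³ = 2.267×10⁻⁵ mol.
Photons absorbed: 0.542 × 2.267×10⁻⁵ = 1.229×10⁻⁵ mol.
Product: Φ × n_abs = 0.0486 × 1.229×10⁻⁵ = 5.973×10⁻⁷ mol.

6.0×10⁻⁷ mol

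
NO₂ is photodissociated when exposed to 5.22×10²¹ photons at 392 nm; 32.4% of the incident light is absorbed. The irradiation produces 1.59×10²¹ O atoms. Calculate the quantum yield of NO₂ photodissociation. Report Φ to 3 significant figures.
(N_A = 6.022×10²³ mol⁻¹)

Φ = 0.940

Product: 1.59×10²¹ / 6.022×10²³ = 0.002640 mol.
Moles of photons: 5.22×10²¹ / 6.022×10²³ = 0.008668 mol.
Photons absorbed: 0.324 × 0.008668 = 0.002808 mol.
Φ = 0.002640 mol / 0.002808 mol photons = 0.940.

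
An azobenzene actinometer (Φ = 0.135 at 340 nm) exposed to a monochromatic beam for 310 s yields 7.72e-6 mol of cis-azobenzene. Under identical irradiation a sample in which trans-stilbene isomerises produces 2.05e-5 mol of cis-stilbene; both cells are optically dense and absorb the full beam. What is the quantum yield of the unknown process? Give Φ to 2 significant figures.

Φ = 0.36

Photons absorbed by the actinometer: 7.72e-6 / 0.135 = 5.719e-5 mol.
Φ(unknown) = 2.05e-5 / 5.719e-5 = 0.36.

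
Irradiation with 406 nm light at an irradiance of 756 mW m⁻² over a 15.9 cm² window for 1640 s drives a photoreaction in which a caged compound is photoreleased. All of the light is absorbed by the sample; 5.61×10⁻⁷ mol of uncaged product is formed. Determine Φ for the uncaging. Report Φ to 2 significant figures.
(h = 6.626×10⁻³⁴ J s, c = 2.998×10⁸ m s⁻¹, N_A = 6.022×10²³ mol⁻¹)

Photon energy at 406 nm: hc/λ = (6.626×10⁻³⁴)(2.998×10⁸)/(406×10⁻⁹) = 4.893×10⁻¹⁹ J.
Energy delivered: (756 mW m⁻²)(15.9×10⁻⁴ m²)(1640 s) = 1.971 J.
Photons incident: 1.971 / 4.893×10⁻¹⁹ = 4.028×10¹⁸, i.e. 4.028×10¹⁸/6.022×10²³ = 6.689×10⁻⁶ mol.
Φ = 5.61×10⁻⁷ mol / 6.689×10⁻⁶ mol photons = 0.084.

Φ = 0.084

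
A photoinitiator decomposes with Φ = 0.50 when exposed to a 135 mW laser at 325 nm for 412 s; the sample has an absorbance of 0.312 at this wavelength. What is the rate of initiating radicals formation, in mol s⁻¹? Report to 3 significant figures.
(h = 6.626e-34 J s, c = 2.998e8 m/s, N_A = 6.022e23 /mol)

Photon energy at 325 nm: hc/λ = (6.626e-34)(2.998e8)/(325e-9) = 6.112e-19 J.
Energy delivered: (135 mW)(412 s) = 55.62 J.
Photons incident: 55.62 / 6.112e-19 = 9.100e19, i.e. 9.100e19/6.022e23 = 1.511e-4 mol.
Fraction absorbed: 1 − 10^(−0.312) = 0.5125.
Photons absorbed: 0.5125 × 1.511e-4 = 7.744e-5 mol.
Product formed: 0.50 × 7.744e-5 = 3.872e-5 mol.
Rate: 3.872e-5 / 412 s = 9.40e-8 mol s⁻¹.

9.40e-8 mol s⁻¹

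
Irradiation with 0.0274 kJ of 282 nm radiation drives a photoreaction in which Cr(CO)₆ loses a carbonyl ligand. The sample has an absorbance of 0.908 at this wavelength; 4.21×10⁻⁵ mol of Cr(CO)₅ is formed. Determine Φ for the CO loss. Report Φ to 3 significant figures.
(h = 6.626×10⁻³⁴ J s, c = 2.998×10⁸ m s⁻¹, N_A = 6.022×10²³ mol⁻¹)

Photon energy at 282 nm: hc/λ = (6.626×10⁻³⁴)(2.998×10⁸)/(282×10⁻⁹) = 7.044×10⁻¹⁹ J.
Incident energy: 0.0274 kJ = 27.4 J.
Photons incident: 27.4 / 7.044×10⁻¹⁹ = 3.890×10¹⁹, i.e. 3.890×10¹⁹/6.022×10²³ = 6.460×10⁻⁵ mol.
Fraction absorbed: 1 − 10^(−0.908) = 0.8764.
Photons absorbed: 0.8764 × 6.460×10⁻⁵ = 5.662×10⁻⁵ mol.
Φ = 4.21×10⁻⁵ mol / 5.662×10⁻⁵ mol photons = 0.744.

Φ = 0.744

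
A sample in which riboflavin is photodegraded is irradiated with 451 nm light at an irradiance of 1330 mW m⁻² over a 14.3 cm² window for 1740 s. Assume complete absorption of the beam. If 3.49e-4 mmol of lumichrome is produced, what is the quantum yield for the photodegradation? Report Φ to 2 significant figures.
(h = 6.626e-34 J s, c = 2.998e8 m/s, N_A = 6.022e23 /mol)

Product: 3.49e-4 mmol = 3.49e-7 mol.
Photon energy at 451 nm: hc/λ = (6.626e-34)(2.998e8)/(451e-9) = 4.405e-19 J.
Energy delivered: (1330 mW m⁻²)(14.3e-4 m²)(1740 s) = 3.309 J.
Photons incident: 3.309 / 4.405e-19 = 7.512e18, i.e. 7.512e18/6.022e23 = 1.247e-5 mol.
Φ = 3.49e-7 mol / 1.247e-5 mol photons = 0.028.

Φ = 0.028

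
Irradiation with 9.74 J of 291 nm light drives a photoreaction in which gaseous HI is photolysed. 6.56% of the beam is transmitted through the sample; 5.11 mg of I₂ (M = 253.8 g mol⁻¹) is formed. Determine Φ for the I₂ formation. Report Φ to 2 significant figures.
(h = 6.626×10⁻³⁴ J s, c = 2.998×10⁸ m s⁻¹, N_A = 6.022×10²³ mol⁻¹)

Product: 5.11 mg / 253.8 g mol⁻¹ = 2.013×10⁻⁵ mol.
Photon energy at 291 nm: hc/λ = (6.626×10⁻³⁴)(2.998×10⁸)/(291×10⁻⁹) = 6.826×10⁻¹⁹ J.
Photons incident: 9.74 / 6.826×10⁻¹⁹ = 1.427×10¹⁹, i.e. 1.427×10¹⁹/6.022×10²³ = 2.370×10⁻⁵ mol.
Fraction absorbed: 1 − 6.56/100 = 0.9344.
Photons absorbed: 0.9344 × 2.370×10⁻⁵ = 2.215×10⁻⁵ mol.
Φ = 2.013×10⁻⁵ mol / 2.215×10⁻⁵ mol photons = 0.91.

Φ = 0.91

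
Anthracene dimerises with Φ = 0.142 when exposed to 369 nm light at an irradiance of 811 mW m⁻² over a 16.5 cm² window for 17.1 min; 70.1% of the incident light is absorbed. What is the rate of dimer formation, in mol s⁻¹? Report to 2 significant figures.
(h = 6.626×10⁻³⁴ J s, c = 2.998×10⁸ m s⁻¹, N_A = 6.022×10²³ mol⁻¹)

Photon energy at 369 nm: hc/λ = (6.626×10⁻³⁴)(2.998×10⁸)/(369×10⁻⁹) = 5.383×10⁻¹⁹ J.
Energy delivered: (811 mW m⁻²)(16.5×10⁻⁴ m²)(1026 s) = 1.373 J.
Photons incident: 1.373 / 5.383×10⁻¹⁹ = 2.551×10¹⁸, i.e. 2.551×10¹⁸/6.022×10²³ = 4.236×10⁻⁶ mol.
Photons absorbed: 0.701 × 4.236×10⁻⁶ = 2.969×10⁻⁶ mol.
Product formed: 0.142 × 2.969×10⁻⁶ = 4.216×10⁻⁷ mol.
Rate: 4.216×10⁻⁷ / 1026 s = 4.1×10⁻¹⁰ mol s⁻¹.

4.1×10⁻¹⁰ mol s⁻¹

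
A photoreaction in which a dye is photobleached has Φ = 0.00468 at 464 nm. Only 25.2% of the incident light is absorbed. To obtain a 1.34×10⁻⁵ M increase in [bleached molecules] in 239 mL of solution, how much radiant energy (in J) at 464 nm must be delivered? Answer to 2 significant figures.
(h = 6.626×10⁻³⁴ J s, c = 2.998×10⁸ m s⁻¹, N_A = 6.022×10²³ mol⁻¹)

700 J

Product: (1.34×10⁻⁵ M)(0.239 L) = 3.203×10⁻⁶ mol.
Photons that must be absorbed: 3.203×10⁻⁶ / 0.00468 = 6.844×10⁻⁴ mol.
Incident photons needed: 6.844×10⁻⁴ / 0.252 = 0.002716 mol.
Photon energy: hc/λ = 4.281×10⁻¹⁹ J; per mole, 2.578×10⁵ J mol⁻¹.
Energy required: 0.002716 × 2.578×10⁵ = 700 J.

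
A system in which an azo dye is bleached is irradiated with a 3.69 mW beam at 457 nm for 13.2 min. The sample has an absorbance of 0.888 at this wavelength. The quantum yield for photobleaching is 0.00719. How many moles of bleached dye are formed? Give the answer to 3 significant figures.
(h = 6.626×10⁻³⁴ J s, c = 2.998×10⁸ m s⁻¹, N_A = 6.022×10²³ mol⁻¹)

Photon energy at 457 nm: hc/λ = (6.626×10⁻³⁴)(2.998×10⁸)/(457×10⁻⁹) = 4.347×10⁻¹⁹ J.
Energy delivered: (3.69 mW)(792 s) = 2.922 J.
Photons incident: 2.922 / 4.347×10⁻¹⁹ = 6.722×10¹⁸, i.e. 6.722×10¹⁸/6.022×10²³ = 1.116×10⁻⁵ mol.
Fraction absorbed: 1 − 10^(−0.888) = 0.8706.
Photons absorbed: 0.8706 × 1.116×10⁻⁵ = 9.716×10⁻⁶ mol.
Product: Φ × n_abs = 0.00719 × 9.716×10⁻⁶ = 6.986×10⁻⁸ mol.

6.99×10⁻⁸ mol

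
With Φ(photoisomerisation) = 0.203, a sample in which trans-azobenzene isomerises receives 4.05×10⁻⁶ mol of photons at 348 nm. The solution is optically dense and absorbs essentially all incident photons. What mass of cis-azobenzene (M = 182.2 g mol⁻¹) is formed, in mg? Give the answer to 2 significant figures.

0.15 mg

Product: Φ × n_abs = 0.203 × 4.05×10⁻⁶ = 8.222×10⁻⁷ mol.
Mass: 8.222×10⁻⁷ × 182.2 = 1.498×10⁻⁴ g = 0.15 mg.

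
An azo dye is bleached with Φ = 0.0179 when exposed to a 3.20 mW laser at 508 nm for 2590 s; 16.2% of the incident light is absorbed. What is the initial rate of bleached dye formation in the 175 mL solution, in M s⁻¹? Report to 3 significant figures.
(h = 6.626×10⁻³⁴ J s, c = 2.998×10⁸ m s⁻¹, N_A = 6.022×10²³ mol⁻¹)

2.25×10⁻¹⁰ M s⁻¹

Photon energy at 508 nm: hc/λ = (6.626×10⁻³⁴)(2.998×10⁸)/(508×10⁻⁹) = 3.910×10⁻¹⁹ J.
Energy delivered: (3.20 mW)(2590 s) = 8.288 J.
Photons incident: 8.288 / 3.910×10⁻¹⁹ = 2.120×10¹⁹, i.e. 2.120×10¹⁹/6.022×10²³ = 3.520×10⁻⁵ mol.
Photons absorbed: 0.162 × 3.520×10⁻⁵ = 5.702×10⁻⁶ mol.
Product formed: 0.0179 × 5.702×10⁻⁶ = 1.021×10⁻⁷ mol.
Rate: 1.021×10⁻⁷ mol / (2590 s × 0.175 L) = 2.25×10⁻¹⁰ M s⁻¹.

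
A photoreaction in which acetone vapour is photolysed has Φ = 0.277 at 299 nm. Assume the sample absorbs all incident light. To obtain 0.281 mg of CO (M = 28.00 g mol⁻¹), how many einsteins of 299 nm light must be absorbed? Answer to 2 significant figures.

Product: 0.281 mg / 28.00 g mol⁻¹ = 1.004e-5 mol.
Photons that must be absorbed: 1.004e-5 / 0.277 = 3.625e-5 mol.

3.6e-5 einstein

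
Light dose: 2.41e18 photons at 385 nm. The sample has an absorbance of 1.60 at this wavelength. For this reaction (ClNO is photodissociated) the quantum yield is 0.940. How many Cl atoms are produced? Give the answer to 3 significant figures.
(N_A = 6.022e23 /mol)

2.21e18 atoms

Moles of photons: 2.41e18 / 6.022e23 = 4.002e-6 mol.
Fraction absorbed: 1 − 10^(−1.60) = 0.9749.
Photons absorbed: 0.9749 × 4.002e-6 = 3.902e-6 mol.
Product: Φ × n_abs = 0.940 × 3.902e-6 = 3.668e-6 mol.
As a count: 3.668e-6 × 6.022e23 = 2.21e18.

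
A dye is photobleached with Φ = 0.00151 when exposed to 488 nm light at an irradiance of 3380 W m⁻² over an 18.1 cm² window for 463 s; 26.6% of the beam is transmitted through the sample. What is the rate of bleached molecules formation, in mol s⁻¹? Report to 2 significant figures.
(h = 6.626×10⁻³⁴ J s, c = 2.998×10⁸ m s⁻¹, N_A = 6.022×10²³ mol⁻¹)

2.8×10⁻⁸ mol s⁻¹

Photon energy at 488 nm: hc/λ = (6.626×10⁻³⁴)(2.998×10⁸)/(488×10⁻⁹) = 4.071×10⁻¹⁹ J.
Energy delivered: (3380 W m⁻²)(18.1×10⁻⁴ m²)(463 s) = 2833 J.
Photons incident: 2833 / 4.071×10⁻¹⁹ = 6.959×10²¹, i.e. 6.959×10²¹/6.022×10²³ = 0.01156 mol.
Fraction absorbed: 1 − 26.6/100 = 0.7340.
Photons absorbed: 0.7340 × 0.01156 = 0.008485 mol.
Product formed: 0.00151 × 0.008485 = 1.281×10⁻⁵ mol.
Rate: 1.281×10⁻⁵ / 463 s = 2.8×10⁻⁸ mol s⁻¹.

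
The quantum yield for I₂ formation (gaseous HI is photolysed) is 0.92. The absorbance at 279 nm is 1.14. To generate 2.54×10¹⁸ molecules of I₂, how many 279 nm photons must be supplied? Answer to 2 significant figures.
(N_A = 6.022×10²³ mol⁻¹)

Product: 2.54×10¹⁸ / 6.022×10²³ = 4.218×10⁻⁶ mol.
Photons that must be absorbed: 4.218×10⁻⁶ / 0.92 = 4.585×10⁻⁶ mol.
Fraction absorbed: 1 − 10^(−1.14) = 0.9276.
Incident photons needed: 4.585×10⁻⁶ / 0.9276 = 4.943×10⁻⁶ mol.
Photon count: 4.943×10⁻⁶ × 6.022×10²³ = 3.0×10¹⁸.

3.0×10¹⁸ photons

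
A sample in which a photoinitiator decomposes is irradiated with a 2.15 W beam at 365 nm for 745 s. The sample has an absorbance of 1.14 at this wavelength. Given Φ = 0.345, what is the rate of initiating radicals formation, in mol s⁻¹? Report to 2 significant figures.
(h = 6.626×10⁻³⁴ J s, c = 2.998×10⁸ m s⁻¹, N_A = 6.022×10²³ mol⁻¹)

Photon energy at 365 nm: hc/λ = (6.626×10⁻³⁴)(2.998×10⁸)/(365×10⁻⁹) = 5.442×10⁻¹⁹ J.
Energy delivered: (2.15 W)(745 s) = 1602 J.
Photons incident: 1602 / 5.442×10⁻¹⁹ = 2.944×10²¹, i.e. 2.944×10²¹/6.022×10²³ = 0.004889 mol.
Fraction absorbed: 1 − 10^(−1.14) = 0.9276.
Photons absorbed: 0.9276 × 0.004889 = 0.004535 mol.
Product formed: 0.345 × 0.004535 = 0.001565 mol.
Rate: 0.001565 / 745 s = 2.1×10⁻⁶ mol s⁻¹.

2.1×10⁻⁶ mol s⁻¹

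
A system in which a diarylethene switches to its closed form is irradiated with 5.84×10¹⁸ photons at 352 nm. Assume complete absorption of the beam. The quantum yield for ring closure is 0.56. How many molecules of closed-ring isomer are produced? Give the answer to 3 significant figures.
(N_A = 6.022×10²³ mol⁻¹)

3.27×10¹⁸ molecules

Moles of photons: 5.84×10¹⁸ / 6.022×10²³ = 9.698×10⁻⁶ mol.
Product: Φ × n_abs = 0.56 × 9.698×10⁻⁶ = 5.431×10⁻⁶ mol.
As a count: 5.431×10⁻⁶ × 6.022×10²³ = 3.27×10¹⁸.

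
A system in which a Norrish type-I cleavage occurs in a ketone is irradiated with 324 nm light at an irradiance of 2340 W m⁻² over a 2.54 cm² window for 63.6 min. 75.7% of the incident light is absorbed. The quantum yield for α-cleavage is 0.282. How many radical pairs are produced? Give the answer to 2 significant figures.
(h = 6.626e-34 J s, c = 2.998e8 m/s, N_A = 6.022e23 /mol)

7.9e20 radical pairs

Photon energy at 324 nm: hc/λ = (6.626e-34)(2.998e8)/(324e-9) = 6.131e-19 J.
Energy delivered: (2340 W m⁻²)(2.54e-4 m²)(3816 s) = 2268 J.
Photons incident: 2268 / 6.131e-19 = 3.699e21, i.e. 3.699e21/6.022e23 = 0.006142 mol.
Photons absorbed: 0.757 × 0.006142 = 0.004649 mol.
Product: Φ × n_abs = 0.282 × 0.004649 = 0.001311 mol.
As a count: 0.001311 × 6.022e23 = 7.9e20.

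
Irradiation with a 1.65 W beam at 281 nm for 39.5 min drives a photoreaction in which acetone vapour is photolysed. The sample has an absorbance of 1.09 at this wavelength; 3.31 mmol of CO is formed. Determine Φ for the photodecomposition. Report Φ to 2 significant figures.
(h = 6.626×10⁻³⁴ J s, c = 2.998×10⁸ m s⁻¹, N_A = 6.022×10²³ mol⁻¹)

Φ = 0.39

Product: 3.31 mmol = 0.00331 mol.
Photon energy at 281 nm: hc/λ = (6.626×10⁻³⁴)(2.998×10⁸)/(281×10⁻⁹) = 7.069×10⁻¹⁹ J.
Energy delivered: (1.65 W)(2370 s) = 3911 J.
Photons incident: 3911 / 7.069×10⁻¹⁹ = 5.533×10²¹, i.e. 5.533×10²¹/6.022×10²³ = 0.009188 mol.
Fraction absorbed: 1 − 10^(−1.09) = 0.9187.
Photons absorbed: 0.9187 × 0.009188 = 0.008441 mol.
Φ = 0.00331 mol / 0.008441 mol photons = 0.39.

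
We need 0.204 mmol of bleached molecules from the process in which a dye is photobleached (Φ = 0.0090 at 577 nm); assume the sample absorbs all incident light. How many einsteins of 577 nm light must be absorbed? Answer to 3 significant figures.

Product: 0.204 mmol = 2.04e-4 mol.
Photons that must be absorbed: 2.04e-4 / 0.0090 = 0.02267 mol.

0.0227 einstein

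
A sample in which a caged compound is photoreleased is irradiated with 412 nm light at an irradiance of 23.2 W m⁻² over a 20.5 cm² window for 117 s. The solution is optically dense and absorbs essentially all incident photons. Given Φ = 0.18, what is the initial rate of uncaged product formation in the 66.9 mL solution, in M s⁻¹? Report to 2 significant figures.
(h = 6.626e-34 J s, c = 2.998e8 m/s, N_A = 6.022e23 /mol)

4.4e-7 M s⁻¹

Photon energy at 412 nm: hc/λ = (6.626e-34)(2.998e8)/(412e-9) = 4.822e-19 J.
Energy delivered: (23.2 W m⁻²)(20.5e-4 m²)(117 s) = 5.565 J.
Photons incident: 5.565 / 4.822e-19 = 1.154e19, i.e. 1.154e19/6.022e23 = 1.916e-5 mol.
Product formed: 0.18 × 1.916e-5 = 3.449e-6 mol.
Rate: 3.449e-6 mol / (117 s × 0.0669 L) = 4.4e-7 M s⁻¹.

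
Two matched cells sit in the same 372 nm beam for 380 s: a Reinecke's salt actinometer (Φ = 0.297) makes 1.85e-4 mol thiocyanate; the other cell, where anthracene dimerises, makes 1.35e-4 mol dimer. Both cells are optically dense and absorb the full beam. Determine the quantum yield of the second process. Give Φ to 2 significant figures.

Φ = 0.22

Photons absorbed by the actinometer: 1.85e-4 / 0.297 = 6.229e-4 mol.
Φ(unknown) = 1.35e-4 / 6.229e-4 = 0.22.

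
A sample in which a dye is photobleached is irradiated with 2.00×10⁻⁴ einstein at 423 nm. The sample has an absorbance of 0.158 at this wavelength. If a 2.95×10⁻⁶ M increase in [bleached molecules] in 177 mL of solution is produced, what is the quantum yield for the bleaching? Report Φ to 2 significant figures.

Φ = 0.0086

Product: (2.95×10⁻⁶ M)(0.177 L) = 5.222×10⁻⁷ mol.
Fraction absorbed: 1 − 10^(−0.158) = 0.3050.
Photons absorbed: 0.3050 × 2.00×10⁻⁴ = 6.100×10⁻⁵ mol.
Φ = 5.222×10⁻⁷ mol / 6.100×10⁻⁵ mol photons = 0.0086.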